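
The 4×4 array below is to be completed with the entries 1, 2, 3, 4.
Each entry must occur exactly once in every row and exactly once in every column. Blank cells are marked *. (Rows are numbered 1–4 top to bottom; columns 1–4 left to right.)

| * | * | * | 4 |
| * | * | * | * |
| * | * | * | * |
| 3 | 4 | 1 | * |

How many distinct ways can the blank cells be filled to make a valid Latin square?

Row 1, column 1: eliminating its row and column leaves {1, 2}.
Row 1, column 2: eliminating its row and column leaves {1, 2, 3}.
Row 1, column 3: eliminating its row and column leaves {2, 3}.
Row 2, column 1: eliminating its row and column leaves {1, 2, 4}.
Row 2, column 2: eliminating its row and column leaves {1, 2, 3}.
Row 2, column 3: eliminating its row and column leaves {2, 3, 4}.
Row 2, column 4: eliminating its row and column leaves {1, 2, 3}.
Row 3, column 1: eliminating its row and column leaves {1, 2, 4}.
Row 3, column 2: eliminating its row and column leaves {1, 2, 3}.
Row 3, column 3: eliminating its row and column leaves {2, 3, 4}.
Row 3, column 4: eliminating its row and column leaves {1, 2, 3}.
Row 4, column 4: eliminating its row and column leaves {2}.
Enumerating the assignments across these blanks that avoid any row or column repeat gives 8 completions.

8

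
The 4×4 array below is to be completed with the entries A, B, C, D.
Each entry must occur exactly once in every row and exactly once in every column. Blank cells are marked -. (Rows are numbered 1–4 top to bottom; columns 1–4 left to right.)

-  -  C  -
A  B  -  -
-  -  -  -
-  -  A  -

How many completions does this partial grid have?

4

Row 1, column 1: eliminating its row and column leaves {B, D}.
Row 1, column 2: eliminating its row and column leaves {A, D}.
Row 1, column 4: eliminating its row and column leaves {A, B, D}.
Row 2, column 3: eliminating its row and column leaves {D}.
Row 2, column 4: eliminating its row and column leaves {C, D}.
Row 3, column 1: eliminating its row and column leaves {B, C, D}.
Row 3, column 2: eliminating its row and column leaves {A, C, D}.
Row 3, column 3: eliminating its row and column leaves {B, D}.
Row 3, column 4: eliminating its row and column leaves {A, B, C, D}.
Row 4, column 1: eliminating its row and column leaves {B, C, D}.
Row 4, column 2: eliminating its row and column leaves {C, D}.
Row 4, column 4: eliminating its row and column leaves {B, C, D}.
Enumerating the assignments across these blanks that avoid any row or column repeat gives 4 completions.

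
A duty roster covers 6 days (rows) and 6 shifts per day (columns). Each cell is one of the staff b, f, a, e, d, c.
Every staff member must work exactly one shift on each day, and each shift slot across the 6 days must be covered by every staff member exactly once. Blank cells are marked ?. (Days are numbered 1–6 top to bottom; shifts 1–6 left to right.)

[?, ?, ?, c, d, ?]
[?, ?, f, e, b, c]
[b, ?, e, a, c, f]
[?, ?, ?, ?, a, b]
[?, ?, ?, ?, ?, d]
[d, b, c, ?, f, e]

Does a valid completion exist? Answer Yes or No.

No

Day 6, shift 4: day 6 together with shift 4 already contain {b, f, a, e, d, c} — every symbol — so nothing can go there. The grid has no valid completion.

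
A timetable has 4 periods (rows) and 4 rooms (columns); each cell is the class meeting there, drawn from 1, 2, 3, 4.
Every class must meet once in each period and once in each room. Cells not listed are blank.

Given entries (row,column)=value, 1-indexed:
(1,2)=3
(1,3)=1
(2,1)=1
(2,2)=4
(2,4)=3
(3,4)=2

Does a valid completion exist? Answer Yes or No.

No period or room among the givens repeats a symbol, and propagating forced cells runs into no contradiction.
One valid completion exists (for instance, 2 3 1 4 / 1 4 2 3 / 4 1 3 2 / 3 2 4 1).

Yes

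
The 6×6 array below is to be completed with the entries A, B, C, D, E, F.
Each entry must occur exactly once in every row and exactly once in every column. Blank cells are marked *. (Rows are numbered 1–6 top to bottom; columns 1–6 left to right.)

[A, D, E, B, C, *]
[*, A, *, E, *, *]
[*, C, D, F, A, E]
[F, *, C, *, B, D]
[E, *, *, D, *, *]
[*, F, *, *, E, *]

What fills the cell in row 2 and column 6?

B

Row 1, column 6: row 1 has {A, B, C, D, E} and column 6 has {D, E}, leaving only F.
Row 3, column 1: row 3 has {A, C, D, E, F} and column 1 has {A, E, F}, leaving only B.
Row 4, column 2: row 4 has {B, C, D, F} and column 2 has {A, C, D, F}, leaving only E.
Row 4, column 4: row 4 has {B, C, D, E, F} and column 4 has {B, D, E, F}, leaving only A.
Row 5, column 2: row 5 has {D, E} and column 2 has {A, C, D, E, F}, leaving only B.
Row 5, column 5: row 5 has {B, D, E} and column 5 has {A, B, C, E}, leaving only F.
Row 2, column 5: row 2 has {A, E} and column 5 has {A, B, C, E, F}, leaving only D.
Row 2, column 1: row 2 has {A, D, E} and column 1 has {A, B, E, F}, leaving only C.
Row 2 already has {A, C, D, E} and column 6 already has {D, E, F}, so row 2, column 6 must be B.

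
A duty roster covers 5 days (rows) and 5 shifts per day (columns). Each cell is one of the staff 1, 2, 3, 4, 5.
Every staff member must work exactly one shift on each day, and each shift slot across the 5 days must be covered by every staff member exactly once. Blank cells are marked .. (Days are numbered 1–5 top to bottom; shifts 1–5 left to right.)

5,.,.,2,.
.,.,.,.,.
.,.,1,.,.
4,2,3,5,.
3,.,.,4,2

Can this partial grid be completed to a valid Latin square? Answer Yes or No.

No

Day 1, shift 3: day 1 has {2, 5} and shift 3 has {1, 3}, so it must be 4.
Day 3, shift 1: day 3 has {1} and shift 1 has {3, 4, 5}, so it must be 2.
Day 2, shift 1: day 2 has {} and shift 1 has {2, 3, 4, 5}, so it must be 1.
Day 2, shift 4: day 2 has {1} and shift 4 has {2, 4, 5}, so it must be 3.
Now day 3, shift 4: day 3 together with shift 4 already contain {1, 2, 3, 4, 5} — every symbol — so nothing can go there. The grid has no valid completion.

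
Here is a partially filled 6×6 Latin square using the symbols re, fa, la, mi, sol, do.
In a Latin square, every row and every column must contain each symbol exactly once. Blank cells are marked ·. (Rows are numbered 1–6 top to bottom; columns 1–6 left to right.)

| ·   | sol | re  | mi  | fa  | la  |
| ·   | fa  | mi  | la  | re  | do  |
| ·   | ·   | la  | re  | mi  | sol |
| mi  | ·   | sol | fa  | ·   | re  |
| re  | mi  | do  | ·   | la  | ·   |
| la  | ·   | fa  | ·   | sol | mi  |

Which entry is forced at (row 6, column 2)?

Row 1, column 1: row 1 has {re, fa, la, mi, sol} and column 1 has {re, la, mi}, leaving only do.
Row 2, column 1: row 2 has {re, fa, la, mi, do} and column 1 has {re, la, mi, do}, leaving only sol.
Row 3, column 1: row 3 has {re, la, mi, sol} and column 1 has {re, la, mi, sol, do}, leaving only fa.
Row 3, column 2: row 3 has {re, fa, la, mi, sol} and column 2 has {fa, mi, sol}, leaving only do.
Row 6 already has {fa, la, mi, sol} and column 2 already has {fa, mi, sol, do}, so row 6, column 2 must be re.

re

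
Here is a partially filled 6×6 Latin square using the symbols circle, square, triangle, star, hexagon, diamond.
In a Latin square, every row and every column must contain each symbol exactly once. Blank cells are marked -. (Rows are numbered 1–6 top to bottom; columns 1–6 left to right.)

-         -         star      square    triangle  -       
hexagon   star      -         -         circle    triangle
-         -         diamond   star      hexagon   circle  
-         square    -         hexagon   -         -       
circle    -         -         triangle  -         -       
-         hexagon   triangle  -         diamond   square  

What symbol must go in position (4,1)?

triangle

Row 1, column 1: row 1 has {square, triangle, star} and column 1 has {circle, hexagon}, leaving only diamond.
Row 1, column 2: row 1 has {square, triangle, star, diamond} and column 2 has {square, star, hexagon}, leaving only circle.
Row 1, column 6: row 1 has {circle, square, triangle, star, diamond} and column 6 has {circle, square, triangle}, leaving only hexagon.
Row 2, column 3: row 2 has {circle, triangle, star, hexagon} and column 3 has {triangle, star, diamond}, leaving only square.
Row 2, column 4: row 2 has {circle, square, triangle, star, hexagon} and column 4 has {square, triangle, star, hexagon}, leaving only diamond.
Row 3, column 2: row 3 has {circle, star, hexagon, diamond} and column 2 has {circle, square, star, hexagon}, leaving only triangle.
Row 3, column 1: row 3 has {circle, triangle, star, hexagon, diamond} and column 1 has {circle, hexagon, diamond}, leaving only square.
Row 4, column 3: row 4 has {square, hexagon} and column 3 has {square, triangle, star, diamond}, leaving only circle.
Row 4, column 5: row 4 has {circle, square, hexagon} and column 5 has {circle, triangle, hexagon, diamond}, leaving only star.
Row 4 already has {circle, square, star, hexagon} and column 1 already has {circle, square, hexagon, diamond}, so row 4, column 1 must be triangle.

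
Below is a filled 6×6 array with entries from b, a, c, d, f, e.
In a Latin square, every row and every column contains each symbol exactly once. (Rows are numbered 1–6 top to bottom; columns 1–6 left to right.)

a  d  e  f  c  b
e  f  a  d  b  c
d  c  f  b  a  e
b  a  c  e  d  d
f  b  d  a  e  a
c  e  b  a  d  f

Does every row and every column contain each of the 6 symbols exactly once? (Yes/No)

No

Row 5 contains a twice (at columns 4 and 6); row 4 is also not a permutation.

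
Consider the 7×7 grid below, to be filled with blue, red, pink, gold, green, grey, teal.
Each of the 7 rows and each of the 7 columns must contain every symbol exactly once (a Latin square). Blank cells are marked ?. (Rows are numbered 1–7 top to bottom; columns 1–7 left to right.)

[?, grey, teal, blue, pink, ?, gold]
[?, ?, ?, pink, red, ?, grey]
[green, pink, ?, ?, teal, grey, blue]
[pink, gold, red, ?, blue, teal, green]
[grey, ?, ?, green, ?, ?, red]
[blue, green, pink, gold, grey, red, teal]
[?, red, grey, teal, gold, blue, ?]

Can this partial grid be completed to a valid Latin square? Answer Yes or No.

Row 5, column 5: row 5 together with column 5 already contain {blue, red, pink, gold, green, grey, teal} — every symbol — so nothing can go there. The grid has no valid completion.

No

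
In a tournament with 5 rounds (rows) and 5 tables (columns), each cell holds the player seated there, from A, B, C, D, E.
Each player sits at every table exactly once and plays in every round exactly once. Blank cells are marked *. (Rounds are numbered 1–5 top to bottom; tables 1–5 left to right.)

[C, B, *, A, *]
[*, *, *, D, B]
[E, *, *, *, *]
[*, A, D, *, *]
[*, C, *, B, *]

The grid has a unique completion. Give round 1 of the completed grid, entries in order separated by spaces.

C B E A D

Round 1, table 3: round 1 has {A, B, C} and table 3 has {D}, leaving only E.
Round 1, table 5: round 1 has {A, B, C, E} and table 5 has {B}, leaving only D.
So round 1 reads: C B E A D.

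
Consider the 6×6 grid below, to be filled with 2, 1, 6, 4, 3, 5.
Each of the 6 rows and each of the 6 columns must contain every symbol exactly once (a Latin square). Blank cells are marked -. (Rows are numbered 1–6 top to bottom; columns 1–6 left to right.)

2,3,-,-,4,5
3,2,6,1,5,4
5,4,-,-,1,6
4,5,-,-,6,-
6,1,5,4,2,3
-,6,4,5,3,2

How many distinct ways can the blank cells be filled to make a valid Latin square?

2

Row 1, column 3: eliminating its row and column leaves {1}.
Row 1, column 4: eliminating its row and column leaves {6}.
Row 3, column 3: eliminating its row and column leaves {2, 3}.
Row 3, column 4: eliminating its row and column leaves {2, 3}.
Row 4, column 3: eliminating its row and column leaves {2, 1, 3}.
Row 4, column 4: eliminating its row and column leaves {2, 3}.
Row 4, column 6: eliminating its row and column leaves {1}.
Row 6, column 1: eliminating its row and column leaves {1}.
Enumerating the assignments across these blanks that avoid any row or column repeat gives 2 completions.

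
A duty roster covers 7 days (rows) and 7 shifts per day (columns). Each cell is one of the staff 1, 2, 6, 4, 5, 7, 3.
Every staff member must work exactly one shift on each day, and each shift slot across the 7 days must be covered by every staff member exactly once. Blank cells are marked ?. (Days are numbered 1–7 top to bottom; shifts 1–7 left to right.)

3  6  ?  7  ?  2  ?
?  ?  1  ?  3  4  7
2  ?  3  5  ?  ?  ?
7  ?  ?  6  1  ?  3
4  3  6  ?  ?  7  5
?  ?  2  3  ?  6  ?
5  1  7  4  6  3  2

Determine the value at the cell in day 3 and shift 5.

7

Day 2, shift 1: day 2 has {1, 4, 7, 3} and shift 1 has {2, 4, 5, 7, 3}, leaving only 6.
Day 2, shift 4: day 2 has {1, 6, 4, 7, 3} and shift 4 has {6, 4, 5, 7, 3}, leaving only 2.
Day 2, shift 2: day 2 has {1, 2, 6, 4, 7, 3} and shift 2 has {1, 6, 3}, leaving only 5.
Day 3, shift 6: day 3 has {2, 5, 3} and shift 6 has {2, 6, 4, 7, 3}, leaving only 1.
Day 4, shift 6: day 4 has {1, 6, 7, 3} and shift 6 has {1, 2, 6, 4, 7, 3}, leaving only 5.
Day 4, shift 3: day 4 has {1, 6, 5, 7, 3} and shift 3 has {1, 2, 6, 7, 3}, leaving only 4.
Day 1, shift 3: day 1 has {2, 6, 7, 3} and shift 3 has {1, 2, 6, 4, 7, 3}, leaving only 5.
Day 1, shift 5: day 1 has {2, 6, 5, 7, 3} and shift 5 has {1, 6, 3}, leaving only 4.
Day 3 already has {1, 2, 5, 3} and shift 5 already has {1, 6, 4, 3}, so day 3, shift 5 must be 7.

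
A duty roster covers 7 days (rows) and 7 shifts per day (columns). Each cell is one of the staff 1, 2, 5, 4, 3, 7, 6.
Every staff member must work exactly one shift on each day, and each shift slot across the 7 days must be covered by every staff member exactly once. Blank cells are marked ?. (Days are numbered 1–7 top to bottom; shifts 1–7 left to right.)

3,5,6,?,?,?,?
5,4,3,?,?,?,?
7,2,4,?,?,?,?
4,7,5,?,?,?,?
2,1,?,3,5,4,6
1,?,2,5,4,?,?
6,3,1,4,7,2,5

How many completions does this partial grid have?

10

Day 1, shift 4: eliminating its day and shift leaves {1, 2, 7}.
Day 1, shift 5: eliminating its day and shift leaves {1, 2}.
Day 1, shift 6: eliminating its day and shift leaves {1, 7}.
Day 1, shift 7: eliminating its day and shift leaves {1, 2, 4, 7}.
Day 2, shift 4: eliminating its day and shift leaves {1, 2, 7, 6}.
Day 2, shift 5: eliminating its day and shift leaves {1, 2, 6}.
Day 2, shift 6: eliminating its day and shift leaves {1, 7, 6}.
Day 2, shift 7: eliminating its day and shift leaves {1, 2, 7}.
Day 3, shift 4: eliminating its day and shift leaves {1, 6}.
Day 3, shift 5: eliminating its day and shift leaves {1, 3, 6}.
Day 3, shift 6: eliminating its day and shift leaves {1, 5, 3, 6}.
Day 3, shift 7: eliminating its day and shift leaves {1, 3}.
Day 4, shift 4: eliminating its day and shift leaves {1, 2, 6}.
Day 4, shift 5: eliminating its day and shift leaves {1, 2, 3, 6}.
Day 4, shift 6: eliminating its day and shift leaves {1, 3, 6}.
Day 4, shift 7: eliminating its day and shift leaves {1, 2, 3}.
Day 5, shift 3: eliminating its day and shift leaves {7}.
Day 6, shift 2: eliminating its day and shift leaves {6}.
Day 6, shift 6: eliminating its day and shift leaves {3, 7, 6}.
Day 6, shift 7: eliminating its day and shift leaves {3, 7}.
Enumerating the assignments across these blanks that avoid any day or shift repeat gives 10 completions.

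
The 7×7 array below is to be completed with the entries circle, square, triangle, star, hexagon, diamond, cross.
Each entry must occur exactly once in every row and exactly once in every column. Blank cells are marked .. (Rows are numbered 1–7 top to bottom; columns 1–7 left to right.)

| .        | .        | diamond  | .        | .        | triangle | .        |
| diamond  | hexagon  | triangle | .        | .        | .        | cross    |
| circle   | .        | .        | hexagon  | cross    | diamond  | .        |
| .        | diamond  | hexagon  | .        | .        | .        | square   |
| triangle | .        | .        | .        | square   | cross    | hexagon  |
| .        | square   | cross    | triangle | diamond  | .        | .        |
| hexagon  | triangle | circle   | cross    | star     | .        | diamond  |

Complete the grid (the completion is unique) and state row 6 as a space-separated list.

star square cross triangle diamond hexagon circle

Row 6, column 1: row 6 has {square, triangle, diamond, cross} and column 1 has {circle, triangle, hexagon, diamond}, leaving only star.
Row 6, column 7: row 6 has {square, triangle, star, diamond, cross} and column 7 has {square, hexagon, diamond, cross}, leaving only circle.
Row 6, column 6: row 6 has {circle, square, triangle, star, diamond, cross} and column 6 has {triangle, diamond, cross}, leaving only hexagon.
So row 6 reads: star square cross triangle diamond hexagon circle.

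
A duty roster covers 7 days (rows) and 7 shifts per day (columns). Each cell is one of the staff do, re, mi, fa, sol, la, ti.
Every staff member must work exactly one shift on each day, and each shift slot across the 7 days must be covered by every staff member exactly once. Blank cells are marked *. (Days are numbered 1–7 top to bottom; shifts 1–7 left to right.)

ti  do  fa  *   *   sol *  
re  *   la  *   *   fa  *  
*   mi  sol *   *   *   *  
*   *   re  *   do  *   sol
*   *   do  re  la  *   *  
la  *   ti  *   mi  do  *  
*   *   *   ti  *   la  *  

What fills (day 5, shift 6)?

Day 1, shift 5: day 1 has {do, fa, sol, ti} and shift 5 has {do, mi, la}, leaving only re.
Day 7, shift 3: day 7 has {la, ti} and shift 3 has {do, re, fa, sol, la, ti}, leaving only mi.
Day 5, shift 6 is narrowed to {mi, ti}.
If it were ti, then day 3, shift 7 would be left with no valid symbol.
So day 5, shift 6 must be mi.

mi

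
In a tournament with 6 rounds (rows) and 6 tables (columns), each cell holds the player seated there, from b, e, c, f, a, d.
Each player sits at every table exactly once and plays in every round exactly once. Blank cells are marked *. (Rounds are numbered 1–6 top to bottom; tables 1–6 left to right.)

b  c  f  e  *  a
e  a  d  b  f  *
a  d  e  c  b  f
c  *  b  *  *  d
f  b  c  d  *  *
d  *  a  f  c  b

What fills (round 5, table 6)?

e

Round 5 already has {b, c, f, d} and table 6 already has {b, f, a, d}, so round 5, table 6 must be e.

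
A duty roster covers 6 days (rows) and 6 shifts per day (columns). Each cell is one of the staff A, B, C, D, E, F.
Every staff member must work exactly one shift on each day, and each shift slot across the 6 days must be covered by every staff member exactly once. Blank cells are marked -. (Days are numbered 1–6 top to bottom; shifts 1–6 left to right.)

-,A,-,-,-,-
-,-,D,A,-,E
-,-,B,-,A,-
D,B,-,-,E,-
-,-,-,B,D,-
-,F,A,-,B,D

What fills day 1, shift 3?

Day 2, shift 2: day 2 has {A, D, E} and shift 2 has {A, B, F}, leaving only C.
Day 2, shift 5: day 2 has {A, C, D, E} and shift 5 has {A, B, D, E}, leaving only F.
Day 1, shift 5: day 1 has {A} and shift 5 has {A, B, D, E, F}, leaving only C.
Day 2, shift 1: day 2 has {A, C, D, E, F} and shift 1 has {D}, leaving only B.
Day 5, shift 2: day 5 has {B, D} and shift 2 has {A, B, C, F}, leaving only E.
Day 3, shift 2: day 3 has {A, B} and shift 2 has {A, B, C, E, F}, leaving only D.
Day 1, shift 3 is narrowed to {E, F}.
If it were F, then day 5, shift 3 would be left with no valid symbol.
So day 1, shift 3 must be E.

E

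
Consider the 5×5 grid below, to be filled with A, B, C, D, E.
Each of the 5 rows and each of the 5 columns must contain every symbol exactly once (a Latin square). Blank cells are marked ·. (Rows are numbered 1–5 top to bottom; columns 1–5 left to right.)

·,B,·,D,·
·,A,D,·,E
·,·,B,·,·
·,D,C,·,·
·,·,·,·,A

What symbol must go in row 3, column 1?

C

Row 1, column 5: row 1 has {B, D} and column 5 has {A, E}, leaving only C.
Row 3, column 5: row 3 has {B} and column 5 has {A, C, E}, leaving only D.
Row 4, column 5: row 4 has {C, D} and column 5 has {A, C, D, E}, leaving only B.
Row 5, column 3: row 5 has {A} and column 3 has {B, C, D}, leaving only E.
Row 1, column 3: row 1 has {B, C, D} and column 3 has {B, C, D, E}, leaving only A.
Row 1, column 1: row 1 has {A, B, C, D} and column 1 has {}, leaving only E.
Row 4, column 1: row 4 has {B, C, D} and column 1 has {E}, leaving only A.
Row 3 already has {B, D} and column 1 already has {A, E}, so row 3, column 1 must be C.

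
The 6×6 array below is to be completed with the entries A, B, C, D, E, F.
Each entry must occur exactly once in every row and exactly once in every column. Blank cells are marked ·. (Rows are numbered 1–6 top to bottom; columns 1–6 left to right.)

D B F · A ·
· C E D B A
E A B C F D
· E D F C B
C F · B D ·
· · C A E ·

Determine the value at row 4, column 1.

A

Row 4 already has {B, C, D, E, F} and column 1 already has {C, D, E}, so row 4, column 1 must be A.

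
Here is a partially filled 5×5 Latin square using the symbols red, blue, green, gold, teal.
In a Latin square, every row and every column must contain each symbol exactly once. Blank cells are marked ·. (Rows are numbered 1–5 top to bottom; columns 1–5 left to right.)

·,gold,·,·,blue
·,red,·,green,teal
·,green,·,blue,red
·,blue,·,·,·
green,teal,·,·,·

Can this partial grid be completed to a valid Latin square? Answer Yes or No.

Yes

No row or column among the givens repeats a symbol, and propagating forced cells runs into no contradiction.
One valid completion exists (for instance, red gold green teal blue / blue red gold green teal / gold green teal blue red / teal blue red gold green / green teal blue red gold).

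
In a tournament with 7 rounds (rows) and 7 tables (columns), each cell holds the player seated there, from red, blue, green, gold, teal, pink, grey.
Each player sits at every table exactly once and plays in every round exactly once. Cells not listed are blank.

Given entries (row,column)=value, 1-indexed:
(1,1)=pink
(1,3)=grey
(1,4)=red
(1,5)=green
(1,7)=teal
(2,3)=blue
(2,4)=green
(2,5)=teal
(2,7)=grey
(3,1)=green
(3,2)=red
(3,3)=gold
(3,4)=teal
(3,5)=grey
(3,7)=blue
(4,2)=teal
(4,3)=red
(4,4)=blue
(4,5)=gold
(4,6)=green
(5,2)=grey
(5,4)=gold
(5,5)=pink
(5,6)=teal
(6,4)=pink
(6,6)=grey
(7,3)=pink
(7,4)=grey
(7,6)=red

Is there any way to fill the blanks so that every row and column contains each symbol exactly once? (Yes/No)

No round or table among the givens repeats a symbol, and propagating forced cells runs into no contradiction.
One valid completion exists (for instance, pink gold grey red green blue teal / red pink blue green teal gold grey / green red gold teal grey pink blue / grey teal red blue gold green pink / blue grey green gold pink teal red / gold blue teal pink red grey green / teal green pink grey blue red gold).

Yes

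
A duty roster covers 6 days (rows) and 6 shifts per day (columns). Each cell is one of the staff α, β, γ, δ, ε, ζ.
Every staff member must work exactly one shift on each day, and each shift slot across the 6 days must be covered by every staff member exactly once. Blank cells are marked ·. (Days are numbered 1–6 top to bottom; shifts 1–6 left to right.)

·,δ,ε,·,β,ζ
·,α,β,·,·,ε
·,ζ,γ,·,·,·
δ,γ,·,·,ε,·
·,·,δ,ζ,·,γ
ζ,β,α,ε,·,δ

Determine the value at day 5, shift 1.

Day 2, shift 1: day 2 has {α, β, ε} and shift 1 has {δ, ζ}, leaving only γ.
Day 1, shift 1: day 1 has {β, δ, ε, ζ} and shift 1 has {γ, δ, ζ}, leaving only α.
Day 1, shift 4: day 1 has {α, β, δ, ε, ζ} and shift 4 has {ε, ζ}, leaving only γ.
Day 2, shift 4: day 2 has {α, β, γ, ε} and shift 4 has {γ, ε, ζ}, leaving only δ.
Day 2, shift 5: day 2 has {α, β, γ, δ, ε} and shift 5 has {β, ε}, leaving only ζ.
Day 4, shift 3: day 4 has {γ, δ, ε} and shift 3 has {α, β, γ, δ, ε}, leaving only ζ.
Day 5, shift 2: day 5 has {γ, δ, ζ} and shift 2 has {α, β, γ, δ, ζ}, leaving only ε.
Day 5 already has {γ, δ, ε, ζ} and shift 1 already has {α, γ, δ, ζ}, so day 5, shift 1 must be β.

β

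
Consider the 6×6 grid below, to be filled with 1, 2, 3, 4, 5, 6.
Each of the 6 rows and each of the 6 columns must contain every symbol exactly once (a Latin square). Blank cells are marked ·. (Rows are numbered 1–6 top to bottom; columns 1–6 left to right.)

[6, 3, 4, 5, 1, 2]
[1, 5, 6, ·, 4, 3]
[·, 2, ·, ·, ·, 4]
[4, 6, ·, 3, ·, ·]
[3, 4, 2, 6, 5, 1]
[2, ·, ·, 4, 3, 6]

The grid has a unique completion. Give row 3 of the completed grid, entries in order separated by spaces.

Row 3, column 1: row 3 has {2, 4} and column 1 has {1, 2, 3, 4, 6}, leaving only 5.
Row 3, column 4: row 3 has {2, 4, 5} and column 4 has {3, 4, 5, 6}, leaving only 1.
Row 3, column 3: row 3 has {1, 2, 4, 5} and column 3 has {2, 4, 6}, leaving only 3.
Row 3, column 5: row 3 has {1, 2, 3, 4, 5} and column 5 has {1, 3, 4, 5}, leaving only 6.
So row 3 reads: 5 2 3 1 6 4.

5 2 3 1 6 4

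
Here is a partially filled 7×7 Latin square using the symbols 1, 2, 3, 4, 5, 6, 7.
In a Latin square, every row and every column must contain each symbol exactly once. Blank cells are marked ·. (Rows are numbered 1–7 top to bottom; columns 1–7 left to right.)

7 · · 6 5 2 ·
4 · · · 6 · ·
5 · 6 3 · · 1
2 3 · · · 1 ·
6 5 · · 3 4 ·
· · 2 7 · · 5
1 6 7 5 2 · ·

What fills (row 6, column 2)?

Row 3, column 6: row 3 has {1, 3, 5, 6} and column 6 has {1, 2, 4}, leaving only 7.
Row 3, column 5: row 3 has {1, 3, 5, 6, 7} and column 5 has {2, 3, 5, 6}, leaving only 4.
Row 3, column 2: row 3 has {1, 3, 4, 5, 6, 7} and column 2 has {3, 5, 6}, leaving only 2.
Row 4, column 4: row 4 has {1, 2, 3} and column 4 has {3, 5, 6, 7}, leaving only 4.
Row 4, column 3: row 4 has {1, 2, 3, 4} and column 3 has {2, 6, 7}, leaving only 5.
Row 4, column 5: row 4 has {1, 2, 3, 4, 5} and column 5 has {2, 3, 4, 5, 6}, leaving only 7.
Row 4, column 7: row 4 has {1, 2, 3, 4, 5, 7} and column 7 has {1, 5}, leaving only 6.
Row 5, column 3: row 5 has {3, 4, 5, 6} and column 3 has {2, 5, 6, 7}, leaving only 1.
Row 2, column 3: row 2 has {4, 6} and column 3 has {1, 2, 5, 6, 7}, leaving only 3.
Row 1, column 3: row 1 has {2, 5, 6, 7} and column 3 has {1, 2, 3, 5, 6, 7}, leaving only 4.
Row 1, column 2: row 1 has {2, 4, 5, 6, 7} and column 2 has {2, 3, 5, 6}, leaving only 1.
Row 6 already has {2, 5, 7} and column 2 already has {1, 2, 3, 5, 6}, so row 6, column 2 must be 4.

4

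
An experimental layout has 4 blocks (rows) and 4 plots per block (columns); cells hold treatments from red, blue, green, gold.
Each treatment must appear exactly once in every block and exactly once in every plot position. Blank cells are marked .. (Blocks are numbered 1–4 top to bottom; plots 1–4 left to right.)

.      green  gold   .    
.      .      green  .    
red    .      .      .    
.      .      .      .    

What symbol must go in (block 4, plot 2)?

blue

Block 1, plot 1: block 1 has {green, gold} and plot 1 has {red}, leaving only blue.
Block 1, plot 4: block 1 has {blue, green, gold} and plot 4 has {}, leaving only red.
Block 2, plot 1: block 2 has {green} and plot 1 has {red, blue}, leaving only gold.
Block 2, plot 4: block 2 has {green, gold} and plot 4 has {red}, leaving only blue.
Block 2, plot 2: block 2 has {blue, green, gold} and plot 2 has {green}, leaving only red.
Block 3, plot 3: block 3 has {red} and plot 3 has {green, gold}, leaving only blue.
Block 3, plot 2: block 3 has {red, blue} and plot 2 has {red, green}, leaving only gold.
Block 4 already has {} and plot 2 already has {red, green, gold}, so block 4, plot 2 must be blue.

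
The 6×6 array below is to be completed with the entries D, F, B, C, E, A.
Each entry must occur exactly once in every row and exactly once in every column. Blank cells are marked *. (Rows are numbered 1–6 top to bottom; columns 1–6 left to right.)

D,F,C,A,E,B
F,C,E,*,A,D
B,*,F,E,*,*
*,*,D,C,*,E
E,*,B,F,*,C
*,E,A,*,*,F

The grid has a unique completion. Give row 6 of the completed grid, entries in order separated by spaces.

C E A D B F

Row 6, column 1: row 6 has {F, E, A} and column 1 has {D, F, B, E}, leaving only C.
Row 2, column 4: row 2 has {D, F, C, E, A} and column 4 has {F, C, E, A}, leaving only B.
Row 6, column 4: row 6 has {F, C, E, A} and column 4 has {F, B, C, E, A}, leaving only D.
Row 6, column 5: row 6 has {D, F, C, E, A} and column 5 has {E, A}, leaving only B.
So row 6 reads: C E A D B F.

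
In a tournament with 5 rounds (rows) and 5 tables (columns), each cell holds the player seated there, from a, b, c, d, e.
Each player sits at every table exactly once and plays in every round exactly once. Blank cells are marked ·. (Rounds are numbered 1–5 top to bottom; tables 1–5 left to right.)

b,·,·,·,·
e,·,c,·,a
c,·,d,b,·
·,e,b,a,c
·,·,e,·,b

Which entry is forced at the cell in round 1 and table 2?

Round 1, table 3: round 1 has {b} and table 3 has {b, c, d, e}, leaving only a.
Round 2, table 4: round 2 has {a, c, e} and table 4 has {a, b}, leaving only d.
Round 2, table 2: round 2 has {a, c, d, e} and table 2 has {e}, leaving only b.
Round 3, table 2: round 3 has {b, c, d} and table 2 has {b, e}, leaving only a.
Round 3, table 5: round 3 has {a, b, c, d} and table 5 has {a, b, c}, leaving only e.
Round 1, table 5: round 1 has {a, b} and table 5 has {a, b, c, e}, leaving only d.
Round 1 already has {a, b, d} and table 2 already has {a, b, e}, so round 1, table 2 must be c.

c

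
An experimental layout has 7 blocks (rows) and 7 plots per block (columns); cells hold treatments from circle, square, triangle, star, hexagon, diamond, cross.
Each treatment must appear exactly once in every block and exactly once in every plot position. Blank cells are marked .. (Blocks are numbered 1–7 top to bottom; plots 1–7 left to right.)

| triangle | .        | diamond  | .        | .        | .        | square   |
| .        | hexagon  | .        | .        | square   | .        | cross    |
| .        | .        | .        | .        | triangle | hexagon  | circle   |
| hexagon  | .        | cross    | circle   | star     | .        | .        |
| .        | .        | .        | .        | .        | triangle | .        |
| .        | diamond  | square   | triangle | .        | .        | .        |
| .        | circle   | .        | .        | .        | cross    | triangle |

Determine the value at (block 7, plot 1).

star

Block 3, plot 3: block 3 has {circle, triangle, hexagon} and plot 3 has {square, diamond, cross}, leaving only star.
Block 4, plot 7: block 4 has {circle, star, hexagon, cross} and plot 7 has {circle, square, triangle, cross}, leaving only diamond.
Block 4, plot 6: block 4 has {circle, star, hexagon, diamond, cross} and plot 6 has {triangle, hexagon, cross}, leaving only square.
Block 4, plot 2: block 4 has {circle, square, star, hexagon, diamond, cross} and plot 2 has {circle, hexagon, diamond}, leaving only triangle.
Block 7, plot 3: block 7 has {circle, triangle, cross} and plot 3 has {square, star, diamond, cross}, leaving only hexagon.
Block 5, plot 3: block 5 has {triangle} and plot 3 has {square, star, hexagon, diamond, cross}, leaving only circle.
Block 2, plot 3: block 2 has {square, hexagon, cross} and plot 3 has {circle, square, star, hexagon, diamond, cross}, leaving only triangle.
Block 7, plot 5: block 7 has {circle, triangle, hexagon, cross} and plot 5 has {square, triangle, star}, leaving only diamond.
Block 7, plot 1 is narrowed to {square, star}.
If it were square, propagating the remaining blanks reaches a contradiction.
So block 7, plot 1 must be star.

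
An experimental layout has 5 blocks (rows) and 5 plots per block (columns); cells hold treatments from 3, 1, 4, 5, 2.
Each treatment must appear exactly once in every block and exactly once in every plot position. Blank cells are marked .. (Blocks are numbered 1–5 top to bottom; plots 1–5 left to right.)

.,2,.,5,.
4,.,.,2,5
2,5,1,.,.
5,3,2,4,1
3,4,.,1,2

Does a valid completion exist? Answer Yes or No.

No block or plot among the givens repeats a symbol, and propagating forced cells runs into no contradiction.
One valid completion exists (for instance, 1 2 4 5 3 / 4 1 3 2 5 / 2 5 1 3 4 / 5 3 2 4 1 / 3 4 5 1 2).

Yes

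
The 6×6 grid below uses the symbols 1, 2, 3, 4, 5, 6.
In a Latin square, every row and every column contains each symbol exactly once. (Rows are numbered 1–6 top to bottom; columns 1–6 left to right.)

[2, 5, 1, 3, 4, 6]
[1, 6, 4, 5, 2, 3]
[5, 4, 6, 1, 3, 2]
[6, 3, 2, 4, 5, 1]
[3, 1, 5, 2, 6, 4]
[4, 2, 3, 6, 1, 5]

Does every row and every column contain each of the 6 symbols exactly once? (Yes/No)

Each row is a permutation of the 6 symbols, and so is each column.

Yes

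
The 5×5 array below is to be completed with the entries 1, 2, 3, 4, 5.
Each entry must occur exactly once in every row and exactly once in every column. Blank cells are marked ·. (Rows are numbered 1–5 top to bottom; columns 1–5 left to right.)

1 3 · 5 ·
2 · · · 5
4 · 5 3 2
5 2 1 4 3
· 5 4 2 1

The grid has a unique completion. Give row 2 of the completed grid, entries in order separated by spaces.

2 4 3 1 5

Row 2, column 3: row 2 has {2, 5} and column 3 has {1, 4, 5}, leaving only 3.
Row 2, column 4: row 2 has {2, 3, 5} and column 4 has {2, 3, 4, 5}, leaving only 1.
Row 2, column 2: row 2 has {1, 2, 3, 5} and column 2 has {2, 3, 5}, leaving only 4.
So row 2 reads: 2 4 3 1 5.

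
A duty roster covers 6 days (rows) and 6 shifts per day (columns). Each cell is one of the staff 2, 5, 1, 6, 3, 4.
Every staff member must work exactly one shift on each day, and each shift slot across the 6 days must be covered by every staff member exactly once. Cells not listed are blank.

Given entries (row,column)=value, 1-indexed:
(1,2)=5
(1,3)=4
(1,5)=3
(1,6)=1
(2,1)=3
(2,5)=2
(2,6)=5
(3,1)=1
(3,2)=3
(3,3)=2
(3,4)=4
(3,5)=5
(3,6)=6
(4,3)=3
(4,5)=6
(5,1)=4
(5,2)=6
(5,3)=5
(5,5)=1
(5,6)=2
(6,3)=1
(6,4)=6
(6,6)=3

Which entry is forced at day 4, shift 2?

1

Day 1, shift 4: day 1 has {5, 1, 3, 4} and shift 4 has {6, 4}, leaving only 2.
Day 1, shift 1: day 1 has {2, 5, 1, 3, 4} and shift 1 has {1, 3, 4}, leaving only 6.
Day 2, shift 3: day 2 has {2, 5, 3} and shift 3 has {2, 5, 1, 3, 4}, leaving only 6.
Day 2, shift 4: day 2 has {2, 5, 6, 3} and shift 4 has {2, 6, 4}, leaving only 1.
Day 2, shift 2: day 2 has {2, 5, 1, 6, 3} and shift 2 has {5, 6, 3}, leaving only 4.
Day 4, shift 4: day 4 has {6, 3} and shift 4 has {2, 1, 6, 4}, leaving only 5.
Day 4, shift 1: day 4 has {5, 6, 3} and shift 1 has {1, 6, 3, 4}, leaving only 2.
Day 4 already has {2, 5, 6, 3} and shift 2 already has {5, 6, 3, 4}, so day 4, shift 2 must be 1.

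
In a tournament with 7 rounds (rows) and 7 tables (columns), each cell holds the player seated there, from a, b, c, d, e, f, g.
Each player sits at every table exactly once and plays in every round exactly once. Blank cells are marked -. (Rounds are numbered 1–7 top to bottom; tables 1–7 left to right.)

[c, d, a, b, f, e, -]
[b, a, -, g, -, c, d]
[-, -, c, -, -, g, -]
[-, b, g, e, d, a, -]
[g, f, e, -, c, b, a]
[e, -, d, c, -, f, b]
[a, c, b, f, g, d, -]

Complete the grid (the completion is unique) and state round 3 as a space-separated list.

Round 3, table 2: round 3 has {c, g} and table 2 has {a, b, c, d, f}, leaving only e.
Round 3, table 7: round 3 has {c, e, g} and table 7 has {a, b, d}, leaving only f.
Round 3, table 1: round 3 has {c, e, f, g} and table 1 has {a, b, c, e, g}, leaving only d.
Round 3, table 4: round 3 has {c, d, e, f, g} and table 4 has {b, c, e, f, g}, leaving only a.
Round 3, table 5: round 3 has {a, c, d, e, f, g} and table 5 has {c, d, f, g}, leaving only b.
So round 3 reads: d e c a b g f.

d e c a b g f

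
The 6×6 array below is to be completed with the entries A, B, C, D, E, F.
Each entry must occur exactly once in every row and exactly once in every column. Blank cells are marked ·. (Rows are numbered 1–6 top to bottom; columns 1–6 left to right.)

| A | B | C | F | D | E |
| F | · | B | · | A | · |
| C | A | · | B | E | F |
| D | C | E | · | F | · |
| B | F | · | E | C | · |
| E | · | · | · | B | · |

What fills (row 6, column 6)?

A

Row 3, column 3: row 3 has {A, B, C, E, F} and column 3 has {B, C, E}, leaving only D.
Row 4, column 4: row 4 has {C, D, E, F} and column 4 has {B, E, F}, leaving only A.
Row 4, column 6: row 4 has {A, C, D, E, F} and column 6 has {E, F}, leaving only B.
Row 5, column 3: row 5 has {B, C, E, F} and column 3 has {B, C, D, E}, leaving only A.
Row 5, column 6: row 5 has {A, B, C, E, F} and column 6 has {B, E, F}, leaving only D.
Row 2, column 6: row 2 has {A, B, F} and column 6 has {B, D, E, F}, leaving only C.
Row 6 already has {B, E} and column 6 already has {B, C, D, E, F}, so row 6, column 6 must be A.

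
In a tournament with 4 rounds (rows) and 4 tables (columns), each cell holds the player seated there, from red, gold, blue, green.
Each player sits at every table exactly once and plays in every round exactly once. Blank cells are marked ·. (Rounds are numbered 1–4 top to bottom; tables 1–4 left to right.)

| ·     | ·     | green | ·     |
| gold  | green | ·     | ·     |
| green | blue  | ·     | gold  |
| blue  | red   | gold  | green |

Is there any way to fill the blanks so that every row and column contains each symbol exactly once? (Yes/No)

Yes

No round or table among the givens repeats a symbol, and propagating forced cells runs into no contradiction.
One valid completion exists (for instance, red gold green blue / gold green blue red / green blue red gold / blue red gold green).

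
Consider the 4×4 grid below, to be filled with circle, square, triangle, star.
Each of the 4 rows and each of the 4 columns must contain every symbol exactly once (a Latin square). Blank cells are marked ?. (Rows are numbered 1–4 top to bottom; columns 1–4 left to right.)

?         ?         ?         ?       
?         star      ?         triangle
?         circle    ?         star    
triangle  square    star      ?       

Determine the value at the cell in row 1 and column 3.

circle

Row 1, column 2: row 1 has {} and column 2 has {circle, square, star}, leaving only triangle.
Row 3, column 1: row 3 has {circle, star} and column 1 has {triangle}, leaving only square.
Row 2, column 1: row 2 has {triangle, star} and column 1 has {square, triangle}, leaving only circle.
Row 1, column 1: row 1 has {triangle} and column 1 has {circle, square, triangle}, leaving only star.
Row 2, column 3: row 2 has {circle, triangle, star} and column 3 has {star}, leaving only square.
Row 1 already has {triangle, star} and column 3 already has {square, star}, so row 1, column 3 must be circle.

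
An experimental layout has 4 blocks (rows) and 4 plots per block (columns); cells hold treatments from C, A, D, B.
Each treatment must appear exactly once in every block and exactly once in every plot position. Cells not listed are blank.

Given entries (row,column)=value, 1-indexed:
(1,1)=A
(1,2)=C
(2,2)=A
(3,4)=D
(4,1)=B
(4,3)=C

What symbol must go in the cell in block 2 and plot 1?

Block 1, plot 4: block 1 has {C, A} and plot 4 has {D}, leaving only B.
Block 1, plot 3: block 1 has {C, A, B} and plot 3 has {C}, leaving only D.
Block 2, plot 3: block 2 has {A} and plot 3 has {C, D}, leaving only B.
Block 2, plot 4: block 2 has {A, B} and plot 4 has {D, B}, leaving only C.
Block 2 already has {C, A, B} and plot 1 already has {A, B}, so block 2, plot 1 must be D.

D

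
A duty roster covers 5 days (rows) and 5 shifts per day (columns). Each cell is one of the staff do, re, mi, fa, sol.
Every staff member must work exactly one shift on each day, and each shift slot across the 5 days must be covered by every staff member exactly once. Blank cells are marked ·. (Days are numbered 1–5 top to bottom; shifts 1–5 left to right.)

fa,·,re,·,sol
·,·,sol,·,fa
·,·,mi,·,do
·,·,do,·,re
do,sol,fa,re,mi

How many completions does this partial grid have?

Day 1, shift 2: eliminating its day and shift leaves {do, mi}.
Day 1, shift 4: eliminating its day and shift leaves {do, mi}.
Day 2, shift 1: eliminating its day and shift leaves {re, mi}.
Day 2, shift 2: eliminating its day and shift leaves {do, re, mi}.
Day 2, shift 4: eliminating its day and shift leaves {do, mi}.
Day 3, shift 1: eliminating its day and shift leaves {re, sol}.
Day 3, shift 2: eliminating its day and shift leaves {re, fa}.
Day 3, shift 4: eliminating its day and shift leaves {fa, sol}.
Day 4, shift 1: eliminating its day and shift leaves {mi, sol}.
Day 4, shift 2: eliminating its day and shift leaves {mi, fa}.
Day 4, shift 4: eliminating its day and shift leaves {mi, fa, sol}.
Enumerating the assignments across these blanks that avoid any day or shift repeat gives 3 completions.

3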